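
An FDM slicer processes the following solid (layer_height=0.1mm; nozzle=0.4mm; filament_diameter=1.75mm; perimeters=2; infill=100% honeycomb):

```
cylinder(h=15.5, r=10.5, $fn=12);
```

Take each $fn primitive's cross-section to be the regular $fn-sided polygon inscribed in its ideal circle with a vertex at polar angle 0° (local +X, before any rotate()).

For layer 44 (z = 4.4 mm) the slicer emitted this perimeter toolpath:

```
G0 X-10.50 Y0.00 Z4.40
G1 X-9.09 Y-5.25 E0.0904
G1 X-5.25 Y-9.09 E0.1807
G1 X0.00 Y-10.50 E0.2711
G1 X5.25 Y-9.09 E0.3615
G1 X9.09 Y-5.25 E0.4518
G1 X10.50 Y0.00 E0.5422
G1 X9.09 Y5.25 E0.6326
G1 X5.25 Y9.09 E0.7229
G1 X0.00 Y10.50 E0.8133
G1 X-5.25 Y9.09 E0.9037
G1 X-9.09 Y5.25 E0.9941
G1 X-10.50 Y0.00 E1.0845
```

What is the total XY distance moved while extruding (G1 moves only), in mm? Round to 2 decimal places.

Sum the Euclidean lengths of each G1 segment: total = 65.21 mm.

65.21 mm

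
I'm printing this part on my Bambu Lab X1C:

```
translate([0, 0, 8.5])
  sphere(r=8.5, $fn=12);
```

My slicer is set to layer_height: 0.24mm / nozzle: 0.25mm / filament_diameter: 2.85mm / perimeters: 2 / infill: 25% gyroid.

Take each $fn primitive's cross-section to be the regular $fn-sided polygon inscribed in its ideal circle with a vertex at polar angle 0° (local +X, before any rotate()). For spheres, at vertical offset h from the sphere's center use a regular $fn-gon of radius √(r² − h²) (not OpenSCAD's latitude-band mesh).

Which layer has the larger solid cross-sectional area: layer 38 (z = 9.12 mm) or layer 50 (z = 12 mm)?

Layer 38 (z = 9.12): the r=8.5 sphere slices to a regular 12-gon of circumradius 8.477 (√(r²−h²) with h=0.62 from center) (area = (12/2)·8.477²·sin(360°/12) = 215.60 mm²). So its area = 215.60 mm². Layer 50 (z = 12): the r=8.5 sphere slices to a regular 12-gon of circumradius 7.746 (√(r²−h²) with h=3.5 from center) (area = (12/2)·7.746²·sin(360°/12) = 180.00 mm²). So its area = 180.00 mm². Layer 38 is larger (215.60 vs 180.00 mm²).

layer 38 (z = 9.12 mm)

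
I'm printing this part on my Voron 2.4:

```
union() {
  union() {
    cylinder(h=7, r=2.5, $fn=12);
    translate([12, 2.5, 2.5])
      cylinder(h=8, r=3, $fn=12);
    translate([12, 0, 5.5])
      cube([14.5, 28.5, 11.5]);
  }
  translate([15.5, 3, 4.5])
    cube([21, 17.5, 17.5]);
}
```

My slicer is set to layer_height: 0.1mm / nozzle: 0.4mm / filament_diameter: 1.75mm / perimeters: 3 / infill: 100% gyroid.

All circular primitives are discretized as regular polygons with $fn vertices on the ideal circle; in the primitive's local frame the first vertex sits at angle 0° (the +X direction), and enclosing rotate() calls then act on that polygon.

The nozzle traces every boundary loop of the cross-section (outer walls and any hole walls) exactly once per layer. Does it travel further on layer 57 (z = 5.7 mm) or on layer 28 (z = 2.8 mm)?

Layer 57 (z = 5.7): the r=2.5 cylinder gives a regular 12-gon of circumradius 2.5 (constant along its height) (perimeter = 2·12·2.500·sin(180°/12) = 15.53 mm); the cylinder at (12, 2.5): section is a regular 12-gon, circumradius r=3 (perimeter = 2·12·3.000·sin(180°/12) = 18.63 mm); the cube at (12, 0) is present — its section is the full 14.5×28.5 rectangle (perimeter 86.00 mm); Merging all regions: the regions partially overlap (shared area 13.05 mm²), so the edge portions inside another operand are dropped and the merged outline is re-measured after clipping — boundary = 105.44 mm; the cube at (15.5, 3) (footprint 21×17.5) is included at this height (perimeter 77.00 mm); Merging all regions: the regions partially overlap (shared area 192.50 mm²), so the edge portions inside another operand are dropped and the merged outline is re-measured after clipping — boundary = 125.44 mm. So its perimeter = 125.44 mm. Layer 28 (z = 2.8): the r=2.5 cylinder gives a regular 12-gon of circumradius 2.5 (constant along its height) (perimeter = 2·12·2.500·sin(180°/12) = 15.53 mm); the r=3 cylinder at (12, 2.5) contributes a regular 12-gon of circumradius 3 (perimeter = 2·12·3.000·sin(180°/12) = 18.63 mm); the cube at (12, 0) does not reach this height (z outside [5.5, 17]); Merging all regions: the 2 present regions are separate (no shared area or edge), so areas and boundary lengths simply add and each stays a separate island — boundary = 34.16 mm; the cube at (15.5, 3) does not reach this height (z outside [4.5, 22]); Combining (union): only the result so far is present, so the union is just that shape — boundary = 34.16 mm. So its perimeter = 34.16 mm. Layer 57 is larger (125.44 vs 34.16 mm).

layer 57 (z = 5.7 mm)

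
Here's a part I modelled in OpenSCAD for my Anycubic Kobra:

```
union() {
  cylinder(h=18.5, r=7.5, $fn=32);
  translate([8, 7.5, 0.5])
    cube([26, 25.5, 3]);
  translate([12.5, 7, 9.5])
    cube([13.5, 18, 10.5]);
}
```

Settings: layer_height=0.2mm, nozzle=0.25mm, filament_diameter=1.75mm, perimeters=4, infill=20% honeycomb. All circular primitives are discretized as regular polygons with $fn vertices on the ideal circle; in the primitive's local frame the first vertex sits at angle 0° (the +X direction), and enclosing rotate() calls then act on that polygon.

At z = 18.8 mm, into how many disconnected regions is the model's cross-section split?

At z = 18.8 mm: the cylinder is not intersected at this z (z outside [0, 18.5]); the cube at (8, 7.5) is not intersected at this z (z outside [0.5, 3.5]); the 13.5×18 cube at (12.5, 7) contributes its full rectangle; Merging all regions: only the 13.5×18 cube at (12.5, 7) is present, so the union is just that shape — 1 connected region. The result has 1 disconnected region.

1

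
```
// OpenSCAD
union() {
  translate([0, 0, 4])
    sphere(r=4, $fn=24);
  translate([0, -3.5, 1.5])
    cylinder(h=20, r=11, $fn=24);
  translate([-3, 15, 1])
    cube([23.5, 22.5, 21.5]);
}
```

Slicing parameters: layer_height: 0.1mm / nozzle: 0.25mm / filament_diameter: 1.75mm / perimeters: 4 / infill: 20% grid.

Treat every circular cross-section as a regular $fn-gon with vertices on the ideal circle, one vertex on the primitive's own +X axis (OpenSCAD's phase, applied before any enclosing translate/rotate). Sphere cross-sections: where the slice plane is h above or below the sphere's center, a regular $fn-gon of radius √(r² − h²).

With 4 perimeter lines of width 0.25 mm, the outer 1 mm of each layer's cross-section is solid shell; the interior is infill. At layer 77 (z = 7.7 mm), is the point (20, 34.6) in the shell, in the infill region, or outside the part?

At z = 7.7 mm: the r=4 sphere slices to a regular 24-gon of circumradius 1.520 (√(r²−h²) with h=3.7 from center); the r=11 cylinder at (0, -3.5) contributes a regular 24-gon of circumradius 11; the 23.5×22.5 cube at (-3, 15) contributes its full rectangle; Combining (union): the regions partially overlap (shared area 7.17 mm²), so overlapping operands fuse into one piece — 2 connected regions. Overall, the cross-section has 2 separate islands. The nearest boundary edge runs (20.50, 37.50)→(20.50, 15.00); distance from the point to it = 0.50 mm. (Shell/infill is judged within the island containing the point — the largest one.) The point is inside the cross-section, 0.50 mm from the nearest boundary — within the 1 mm shell band (4 × 0.25).

shell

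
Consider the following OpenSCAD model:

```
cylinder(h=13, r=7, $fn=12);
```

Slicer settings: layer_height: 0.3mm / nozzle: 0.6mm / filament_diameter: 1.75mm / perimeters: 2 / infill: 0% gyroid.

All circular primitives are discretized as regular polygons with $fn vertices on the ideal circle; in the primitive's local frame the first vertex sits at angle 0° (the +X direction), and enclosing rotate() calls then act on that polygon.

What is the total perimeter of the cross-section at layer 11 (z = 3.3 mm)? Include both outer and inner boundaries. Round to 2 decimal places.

At z = 3.3 mm: the cylinder: section is a regular 12-gon, circumradius r=7 (perimeter = 2·12·7.000·sin(180°/12) = 43.48 mm). Overall, the cross-section is a single solid region. Total boundary length (outer) = 43.48 mm.

43.48 mm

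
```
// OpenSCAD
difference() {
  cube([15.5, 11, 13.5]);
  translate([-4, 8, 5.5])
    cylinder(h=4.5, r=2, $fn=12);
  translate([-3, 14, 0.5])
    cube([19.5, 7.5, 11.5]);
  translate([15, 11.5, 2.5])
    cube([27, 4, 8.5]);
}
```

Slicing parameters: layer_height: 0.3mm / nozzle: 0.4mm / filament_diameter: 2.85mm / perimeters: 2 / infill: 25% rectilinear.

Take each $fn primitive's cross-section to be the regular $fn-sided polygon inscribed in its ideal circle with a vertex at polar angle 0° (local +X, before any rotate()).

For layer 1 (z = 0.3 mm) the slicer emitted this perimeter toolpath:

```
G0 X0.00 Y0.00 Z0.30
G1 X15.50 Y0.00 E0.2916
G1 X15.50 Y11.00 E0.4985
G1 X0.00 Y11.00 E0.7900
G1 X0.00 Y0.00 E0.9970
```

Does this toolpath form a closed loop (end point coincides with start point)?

Start point (G0): (0.00, 0.00). End point (last G1): the path returns to the start — closed.

yes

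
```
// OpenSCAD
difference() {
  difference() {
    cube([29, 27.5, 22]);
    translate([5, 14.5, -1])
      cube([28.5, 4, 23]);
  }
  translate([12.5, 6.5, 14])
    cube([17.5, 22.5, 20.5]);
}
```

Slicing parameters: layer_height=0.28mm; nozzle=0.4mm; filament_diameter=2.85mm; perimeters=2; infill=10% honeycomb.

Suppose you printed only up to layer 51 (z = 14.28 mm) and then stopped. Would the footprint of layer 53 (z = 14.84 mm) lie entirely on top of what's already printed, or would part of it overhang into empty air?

Compare the two slices. At z = 14.28: the cube (footprint 29×27.5) is included at this height (area 797.50 mm²); the cube at (5, 14.5) (footprint 28.5×4) is included at this height (area 114.00 mm²); After the difference (first − rest): starting from the 29×27.5 cube (797.50 mm²), the 28.5×4 cube at (5, 14.5) partially overlaps it — only the 96.00 mm² overlap (of its 114.00 mm²) is removed, clipping the outline — area = 701.50 mm²; the cube at (12.5, 6.5) (footprint 17.5×22.5) is included at this height (area 393.75 mm²); Taking the first minus the rest: starting from the result so far (701.50 mm²), the 17.5×22.5 cube at (12.5, 6.5) partially overlaps it — only the 280.50 mm² overlap (of its 393.75 mm²) is removed, clipping the outline — area = 421.00 mm². At z = 14.84: the cube (footprint 29×27.5) is included at this height (area 797.50 mm²); the 28.5×4 cube at (5, 14.5) contributes its full rectangle (area 114.00 mm²); After the difference (first − rest): starting from the 29×27.5 cube (797.50 mm²), the 28.5×4 cube at (5, 14.5) partially overlaps it — only the 96.00 mm² overlap (of its 114.00 mm²) is removed, clipping the outline — area = 701.50 mm²; the 17.5×22.5 cube at (12.5, 6.5) contributes its full rectangle (area 393.75 mm²); After the difference (first − rest): starting from that combined region (701.50 mm²), the 17.5×22.5 cube at (12.5, 6.5) partially overlaps it — only the 280.50 mm² overlap (of its 393.75 mm²) is removed, clipping the outline — area = 421.00 mm². Checking containment: the cross-section at z = 14.84 is a subset of the cross-section at z = 14.28.

entirely on top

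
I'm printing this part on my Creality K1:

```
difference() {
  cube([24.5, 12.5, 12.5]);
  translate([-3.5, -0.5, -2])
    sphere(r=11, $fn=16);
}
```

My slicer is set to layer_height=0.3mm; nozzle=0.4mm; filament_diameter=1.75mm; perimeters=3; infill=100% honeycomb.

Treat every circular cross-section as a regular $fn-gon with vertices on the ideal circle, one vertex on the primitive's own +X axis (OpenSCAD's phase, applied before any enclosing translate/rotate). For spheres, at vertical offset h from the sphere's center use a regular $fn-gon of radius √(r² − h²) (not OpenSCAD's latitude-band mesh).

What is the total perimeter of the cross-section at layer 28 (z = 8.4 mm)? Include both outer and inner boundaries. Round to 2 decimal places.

74.00 mm

At z = 8.4 mm: the 24.5×12.5 cube contributes its full rectangle (perimeter 74.00 mm); the r=11 sphere at (-3.5, -0.5) slices to a regular 16-gon of circumradius 3.583 (√(r²−h²) with h=10.4 from center) (perimeter = 2·16·3.583·sin(180°/16) = 22.37 mm); Subtracting the remaining from the first: starting from the 24.5×12.5 cube, the r=11 sphere at (-3.5, -0.5) misses the remaining region (no effect) — boundary = 74.00 mm. Overall, the cross-section is a single solid region. Total boundary length (outer) = 74.00 mm.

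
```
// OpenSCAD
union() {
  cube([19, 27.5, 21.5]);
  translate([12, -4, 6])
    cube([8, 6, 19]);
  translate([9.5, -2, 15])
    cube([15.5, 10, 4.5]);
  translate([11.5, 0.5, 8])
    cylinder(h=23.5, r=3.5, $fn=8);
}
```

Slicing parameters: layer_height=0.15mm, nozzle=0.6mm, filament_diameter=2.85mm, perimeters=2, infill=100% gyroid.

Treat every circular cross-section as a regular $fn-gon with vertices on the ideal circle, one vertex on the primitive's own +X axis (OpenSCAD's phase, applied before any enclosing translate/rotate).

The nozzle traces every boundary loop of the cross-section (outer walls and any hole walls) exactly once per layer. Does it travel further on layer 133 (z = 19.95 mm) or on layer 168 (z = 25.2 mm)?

layer 133 (z = 19.95 mm)

Layer 133 (z = 19.95): the 19×27.5 cube contributes its full rectangle (perimeter 93.00 mm); the cube at (12, -4) is present — its section is the full 8×6 rectangle (perimeter 28.00 mm); the cube at (9.5, -2) is not intersected at this z (z outside [15, 19.5]); the cylinder at (11.5, 0.5): section is a regular 8-gon, circumradius r=3.5 (perimeter = 2·8·3.500·sin(180°/8) = 21.43 mm); Merging all regions: the regions partially overlap (shared area 40.24 mm²), so the edge portions inside another operand are dropped and the merged outline is re-measured after clipping — boundary = 101.77 mm. So its perimeter = 101.77 mm. Layer 168 (z = 25.2): the cube is not intersected at this z (z outside [0, 21.5]); the cube at (12, -4) is not intersected at this z (z outside [6, 25]); the cube at (9.5, -2) does not reach this height (z outside [15, 19.5]); the cylinder at (11.5, 0.5): section is a regular 8-gon, circumradius r=3.5 (perimeter = 2·8·3.500·sin(180°/8) = 21.43 mm); Combining (union): only the r=3.5 cylinder at (11.5, 0.5) is present, so the union is just that shape — boundary = 21.43 mm. So its perimeter = 21.43 mm. Layer 133 is larger (101.77 vs 21.43 mm).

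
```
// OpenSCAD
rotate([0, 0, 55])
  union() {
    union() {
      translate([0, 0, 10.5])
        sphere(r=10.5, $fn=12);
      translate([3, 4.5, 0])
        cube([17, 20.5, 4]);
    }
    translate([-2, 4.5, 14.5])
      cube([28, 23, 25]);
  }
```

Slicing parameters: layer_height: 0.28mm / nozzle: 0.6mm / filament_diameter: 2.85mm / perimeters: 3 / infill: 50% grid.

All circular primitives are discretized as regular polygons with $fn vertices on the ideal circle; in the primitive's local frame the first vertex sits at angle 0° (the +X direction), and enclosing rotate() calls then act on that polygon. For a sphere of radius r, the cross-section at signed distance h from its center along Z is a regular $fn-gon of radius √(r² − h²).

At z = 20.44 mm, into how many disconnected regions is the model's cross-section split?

At z = 20.44 mm: the r=10.5 sphere slices to a regular 12-gon of circumradius 3.383 (√(r²−h²) with h=9.94 from center); the cube at (3, 4.5) is absent (z outside [0, 4]); Combining (union): only the r=10.5 sphere is present, so the union is just that shape — 1 connected region; the 28×23 cube at (-2, 4.5) contributes its full rectangle; Combining (union): the 2 present regions are separate (no shared area or edge), so areas and boundary lengths simply add and each stays a separate island — 2 connected regions; (rotated 55° about Z; rotation is an isometry so areas/perimeters/island counts are preserved). The result has 2 disconnected regions.

2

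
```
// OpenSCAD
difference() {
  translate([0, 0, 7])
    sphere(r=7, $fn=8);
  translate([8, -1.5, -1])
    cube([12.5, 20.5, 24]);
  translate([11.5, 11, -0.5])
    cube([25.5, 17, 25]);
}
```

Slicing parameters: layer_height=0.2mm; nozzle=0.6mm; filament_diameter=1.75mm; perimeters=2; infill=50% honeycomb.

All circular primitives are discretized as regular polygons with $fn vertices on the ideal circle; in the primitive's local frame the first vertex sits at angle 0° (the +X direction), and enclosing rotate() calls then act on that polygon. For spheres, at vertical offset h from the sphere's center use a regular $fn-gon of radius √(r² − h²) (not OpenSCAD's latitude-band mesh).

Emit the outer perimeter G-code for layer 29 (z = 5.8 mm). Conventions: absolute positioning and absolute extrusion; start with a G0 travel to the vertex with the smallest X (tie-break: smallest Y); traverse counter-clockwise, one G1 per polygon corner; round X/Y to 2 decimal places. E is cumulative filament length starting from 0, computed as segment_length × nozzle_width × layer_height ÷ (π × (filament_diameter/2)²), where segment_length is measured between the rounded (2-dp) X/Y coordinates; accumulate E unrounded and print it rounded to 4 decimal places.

At z = 5.8 mm: the r=7 sphere slices to a regular 8-gon of circumradius 6.896 (√(r²−h²) with h=1.2 from center); the cube at (8, -1.5) (footprint 12.5×20.5) is included at this height; the cube at (11.5, 11) (footprint 25.5×17) is included at this height; After the difference (first − rest): starting from the r=7 sphere, the 12.5×20.5 cube at (8, -1.5) misses the remaining region (no effect); the 25.5×17 cube at (11.5, 11) misses the remaining region (no effect) — 1 connected region. The outline is a single polygon with 8 vertices. Extrusion per mm of travel: 0.6 × 0.2 / (π × 0.875²) = 0.049890. Accumulating E over each segment gives final E = 2.1080.

G0 X-6.90 Y0.00 Z5.80
G1 X-4.88 Y-4.88 E0.2635
G1 X0.00 Y-6.90 E0.5270
G1 X4.88 Y-4.88 E0.7905
G1 X6.90 Y0.00 E1.0540
G1 X4.88 Y4.88 E1.3175
G1 X0.00 Y6.90 E1.5810
G1 X-4.88 Y4.88 E1.8445
G1 X-6.90 Y0.00 E2.1080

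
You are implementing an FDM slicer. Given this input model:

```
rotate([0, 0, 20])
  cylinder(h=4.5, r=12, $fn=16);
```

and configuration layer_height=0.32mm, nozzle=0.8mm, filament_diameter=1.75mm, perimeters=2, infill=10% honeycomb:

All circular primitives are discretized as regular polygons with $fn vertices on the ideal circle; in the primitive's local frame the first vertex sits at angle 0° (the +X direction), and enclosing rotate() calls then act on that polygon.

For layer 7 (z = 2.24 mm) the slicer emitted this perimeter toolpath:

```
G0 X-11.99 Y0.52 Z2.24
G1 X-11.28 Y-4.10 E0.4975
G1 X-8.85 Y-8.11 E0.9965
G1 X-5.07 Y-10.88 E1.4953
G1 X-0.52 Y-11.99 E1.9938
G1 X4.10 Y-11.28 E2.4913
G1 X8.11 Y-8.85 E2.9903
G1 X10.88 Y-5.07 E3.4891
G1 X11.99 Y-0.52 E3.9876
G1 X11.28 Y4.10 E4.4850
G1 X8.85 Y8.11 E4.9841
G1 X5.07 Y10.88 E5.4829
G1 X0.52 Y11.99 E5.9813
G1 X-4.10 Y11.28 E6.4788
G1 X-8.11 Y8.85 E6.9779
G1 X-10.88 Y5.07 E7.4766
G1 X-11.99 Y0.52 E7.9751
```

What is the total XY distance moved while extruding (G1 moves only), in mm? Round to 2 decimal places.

Sum the Euclidean lengths of each G1 segment: total = 74.93 mm.

74.93 mm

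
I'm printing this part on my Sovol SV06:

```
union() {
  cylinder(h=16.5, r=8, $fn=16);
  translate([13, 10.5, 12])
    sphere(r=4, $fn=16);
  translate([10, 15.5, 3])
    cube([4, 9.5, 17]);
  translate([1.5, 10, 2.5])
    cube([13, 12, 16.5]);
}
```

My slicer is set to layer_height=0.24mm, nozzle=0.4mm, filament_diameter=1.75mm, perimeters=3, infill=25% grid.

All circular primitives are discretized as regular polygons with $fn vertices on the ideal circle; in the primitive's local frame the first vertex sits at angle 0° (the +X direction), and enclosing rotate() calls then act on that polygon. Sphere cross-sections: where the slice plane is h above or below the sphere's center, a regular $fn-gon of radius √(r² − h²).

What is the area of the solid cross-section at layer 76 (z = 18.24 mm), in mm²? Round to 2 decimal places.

168.00 mm²

At z = 18.24 mm: the cylinder is absent (z outside [0, 16.5]); the sphere at (13, 10.5) is absent (|z−center|=6.240 > r=4); the cube at (10, 15.5) is present — its section is the full 4×9.5 rectangle (area 38.00 mm²); the cube at (1.5, 10) (footprint 13×12) is included at this height (area 156.00 mm²); Combining (union): the regions partially overlap — summed areas 194.00 mm² minus the doubly-counted overlap 26.00 mm² gives 168.00 mm² — area = 168.00 mm². Overall, the cross-section is a single solid region. Net area = 168.00 mm².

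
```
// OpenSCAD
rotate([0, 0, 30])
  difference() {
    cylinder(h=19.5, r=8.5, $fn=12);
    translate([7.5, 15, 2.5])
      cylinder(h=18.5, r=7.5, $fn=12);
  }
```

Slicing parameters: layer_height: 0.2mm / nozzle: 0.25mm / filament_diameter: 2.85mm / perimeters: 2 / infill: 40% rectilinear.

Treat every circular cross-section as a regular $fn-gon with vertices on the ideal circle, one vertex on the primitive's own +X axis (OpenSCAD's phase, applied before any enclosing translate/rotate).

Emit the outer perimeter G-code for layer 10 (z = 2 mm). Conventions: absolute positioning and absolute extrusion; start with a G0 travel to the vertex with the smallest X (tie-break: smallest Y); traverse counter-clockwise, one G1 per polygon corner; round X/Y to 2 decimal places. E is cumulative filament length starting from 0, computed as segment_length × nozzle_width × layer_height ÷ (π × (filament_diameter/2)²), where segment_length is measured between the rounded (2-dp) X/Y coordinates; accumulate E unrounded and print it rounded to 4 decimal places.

At z = 2 mm: the r=8.5 cylinder gives a regular 12-gon of circumradius 8.5 (constant along its height); the cylinder at (7.5, 15) is absent (z outside [2.5, 21]); After the difference (first − rest): none of the subtracted shapes is present at this height, so the r=8.5 cylinder is unchanged — 1 connected region; (rotated 30° about Z; rotation is an isometry so areas/perimeters/island counts are preserved). The outline is a single polygon with 12 vertices. Extrusion per mm of travel: 0.25 × 0.2 / (π × 1.425²) = 0.007838. Accumulating E over each segment gives final E = 0.4138.

G0 X-8.50 Y0.00 Z2.00
G1 X-7.36 Y-4.25 E0.0345
G1 X-4.25 Y-7.36 E0.0690
G1 X0.00 Y-8.50 E0.1034
G1 X4.25 Y-7.36 E0.1379
G1 X7.36 Y-4.25 E0.1724
G1 X8.50 Y0.00 E0.2069
G1 X7.36 Y4.25 E0.2414
G1 X4.25 Y7.36 E0.2759
G1 X0.00 Y8.50 E0.3103
G1 X-4.25 Y7.36 E0.3448
G1 X-7.36 Y4.25 E0.3793
G1 X-8.50 Y0.00 E0.4138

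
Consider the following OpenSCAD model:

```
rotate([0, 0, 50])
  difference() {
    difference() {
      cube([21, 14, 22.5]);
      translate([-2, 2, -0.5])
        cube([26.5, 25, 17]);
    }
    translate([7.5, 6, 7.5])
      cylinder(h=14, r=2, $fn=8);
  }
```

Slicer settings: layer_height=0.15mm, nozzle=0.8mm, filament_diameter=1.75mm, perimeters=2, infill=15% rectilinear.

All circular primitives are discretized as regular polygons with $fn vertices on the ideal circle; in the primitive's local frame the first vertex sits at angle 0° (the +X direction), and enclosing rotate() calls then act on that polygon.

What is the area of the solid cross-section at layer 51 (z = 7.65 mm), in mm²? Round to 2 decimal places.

42.00 mm²

At z = 7.65 mm: the cube (footprint 21×14) is included at this height (area 294.00 mm²); the 26.5×25 cube at (-2, 2) contributes its full rectangle (area 662.50 mm²); After the difference (first − rest): starting from the 21×14 cube (294.00 mm²), the 26.5×25 cube at (-2, 2) partially overlaps it — only the 252.00 mm² overlap (of its 662.50 mm²) is removed, clipping the outline — area = 42.00 mm²; the cylinder at (7.5, 6): section is a regular 8-gon, circumradius r=2 (area = (8/2)·2.000²·sin(360°/8) = 11.31 mm²); Taking the first minus the rest: starting from the result so far (42.00 mm²), the r=2 cylinder at (7.5, 6) misses the remaining region (no effect) — area = 42.00 mm²; (whole slice rotated 50° about Z — lengths, areas and connectivity unchanged). Overall, the cross-section is a single solid region. Net area = 42.00 mm².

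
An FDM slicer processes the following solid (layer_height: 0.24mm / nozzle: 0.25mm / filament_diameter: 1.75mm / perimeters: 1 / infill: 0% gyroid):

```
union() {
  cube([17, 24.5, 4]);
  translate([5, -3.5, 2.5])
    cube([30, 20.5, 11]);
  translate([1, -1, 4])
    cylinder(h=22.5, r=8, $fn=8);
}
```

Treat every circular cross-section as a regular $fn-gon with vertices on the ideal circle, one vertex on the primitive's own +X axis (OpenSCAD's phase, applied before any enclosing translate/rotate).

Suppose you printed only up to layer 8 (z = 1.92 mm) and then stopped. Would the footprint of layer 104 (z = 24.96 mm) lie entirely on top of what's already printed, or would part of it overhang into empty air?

Compare the two slices. At z = 1.92: the cube (footprint 17×24.5) is included at this height (area 416.50 mm²); the cube at (5, -3.5) does not reach this height (z outside [2.5, 13.5]); the cylinder at (1, -1) is not intersected at this z (z outside [4, 26.5]); Combining (union): only the 17×24.5 cube is present, so the union is just that shape — area = 416.50 mm². At z = 24.96: the cube is absent (z outside [0, 4]); the cube at (5, -3.5) is not intersected at this z (z outside [2.5, 13.5]); the cylinder at (1, -1): section is a regular 8-gon, circumradius r=8 (area = (8/2)·8.000²·sin(360°/8) = 181.02 mm²); Taking the union: only the r=8 cylinder at (1, -1) is present, so the union is just that shape — area = 181.02 mm². Checking containment: at z = 24.96 the cross-section extends beyond the z = 1.92 cross-section by about 136.76 mm².

part overhangs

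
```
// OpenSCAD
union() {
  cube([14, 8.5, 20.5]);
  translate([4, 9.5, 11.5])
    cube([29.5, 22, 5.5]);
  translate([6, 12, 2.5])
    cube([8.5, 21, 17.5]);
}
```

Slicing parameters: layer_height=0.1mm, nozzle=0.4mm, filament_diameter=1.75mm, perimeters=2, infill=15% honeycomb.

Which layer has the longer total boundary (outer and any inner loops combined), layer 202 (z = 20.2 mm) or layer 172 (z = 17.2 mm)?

layer 172 (z = 17.2 mm)

Layer 202 (z = 20.2): the 14×8.5 cube contributes its full rectangle (perimeter 45.00 mm); the cube at (4, 9.5) does not reach this height (z outside [11.5, 17]); the cube at (6, 12) does not reach this height (z outside [2.5, 20]); Merging all regions: only the 14×8.5 cube is present, so the union is just that shape — boundary = 45.00 mm. So its perimeter = 45.00 mm. Layer 172 (z = 17.2): the 14×8.5 cube contributes its full rectangle (perimeter 45.00 mm); the cube at (4, 9.5) is absent (z outside [11.5, 17]); the 8.5×21 cube at (6, 12) contributes its full rectangle (perimeter 59.00 mm); Combining (union): the 2 present regions are separate (no shared area or edge), so areas and boundary lengths simply add and each stays a separate island — boundary = 104.00 mm. So its perimeter = 104.00 mm. Layer 172 is larger (104.00 vs 45.00 mm).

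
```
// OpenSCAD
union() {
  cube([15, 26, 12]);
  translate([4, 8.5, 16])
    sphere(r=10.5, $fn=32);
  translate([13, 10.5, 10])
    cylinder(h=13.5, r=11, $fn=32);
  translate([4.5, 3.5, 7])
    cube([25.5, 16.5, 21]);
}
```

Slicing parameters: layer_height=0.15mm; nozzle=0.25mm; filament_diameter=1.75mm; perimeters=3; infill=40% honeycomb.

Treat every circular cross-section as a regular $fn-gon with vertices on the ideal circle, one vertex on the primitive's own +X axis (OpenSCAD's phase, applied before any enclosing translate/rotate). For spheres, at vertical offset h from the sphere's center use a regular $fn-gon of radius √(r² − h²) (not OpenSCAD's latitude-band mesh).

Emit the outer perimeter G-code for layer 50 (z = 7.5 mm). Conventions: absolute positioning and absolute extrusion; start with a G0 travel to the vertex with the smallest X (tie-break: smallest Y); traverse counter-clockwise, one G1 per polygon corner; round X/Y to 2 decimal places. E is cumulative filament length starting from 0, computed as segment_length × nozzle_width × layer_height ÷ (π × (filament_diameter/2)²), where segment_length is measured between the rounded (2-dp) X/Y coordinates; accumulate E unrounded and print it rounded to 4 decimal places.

At z = 7.5 mm: the cube (footprint 15×26) is included at this height; the r=10.5 sphere at (4, 8.5) slices to a regular 32-gon of circumradius 6.164 (√(r²−h²) with h=8.5 from center); the cylinder at (13, 10.5) is absent (z outside [10, 23.5]); the cube at (4.5, 3.5) (footprint 25.5×16.5) is included at this height; Taking the union: the regions partially overlap (shared area 277.98 mm²), so overlapping operands fuse into one piece — 1 connected region. The outline is a single polygon with 19 vertices. Extrusion per mm of travel: 0.25 × 0.15 / (π × 0.875²) = 0.015591. Accumulating E over each segment gives final E = 1.7664.

G0 X-2.16 Y8.50 Z7.50
G1 X-2.05 Y7.30 E0.0188
G1 X-1.70 Y6.14 E0.0377
G1 X-1.13 Y5.08 E0.0564
G1 X-0.36 Y4.14 E0.0754
G1 X0.00 Y3.85 E0.0826
G1 X0.00 Y0.00 E0.1426
G1 X15.00 Y0.00 E0.3765
G1 X15.00 Y3.50 E0.4310
G1 X30.00 Y3.50 E0.6649
G1 X30.00 Y20.00 E0.9222
G1 X15.00 Y20.00 E1.1560
G1 X15.00 Y26.00 E1.2496
G1 X0.00 Y26.00 E1.4834
G1 X0.00 Y13.15 E1.6838
G1 X-0.36 Y12.86 E1.6910
G1 X-1.13 Y11.92 E1.7099
G1 X-1.70 Y10.86 E1.7287
G1 X-2.05 Y9.70 E1.7476
G1 X-2.16 Y8.50 E1.7664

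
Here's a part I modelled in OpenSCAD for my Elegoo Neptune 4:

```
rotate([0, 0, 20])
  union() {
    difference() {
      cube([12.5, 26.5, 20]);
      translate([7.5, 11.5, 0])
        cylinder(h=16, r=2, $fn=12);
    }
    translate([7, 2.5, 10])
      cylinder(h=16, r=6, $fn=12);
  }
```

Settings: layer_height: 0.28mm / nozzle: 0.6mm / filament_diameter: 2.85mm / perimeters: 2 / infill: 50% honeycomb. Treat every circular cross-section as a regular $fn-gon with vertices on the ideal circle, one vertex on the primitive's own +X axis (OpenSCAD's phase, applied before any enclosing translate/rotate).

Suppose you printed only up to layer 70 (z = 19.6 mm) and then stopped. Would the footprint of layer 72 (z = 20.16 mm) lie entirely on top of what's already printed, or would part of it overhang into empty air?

entirely on top

Compare the two slices. At z = 19.6: the cube (footprint 12.5×26.5) is included at this height (area 331.25 mm²); the cylinder at (7.5, 11.5) is absent (z outside [0, 16]); Taking the first minus the rest: none of the subtracted shapes is present at this height, so the 12.5×26.5 cube is unchanged — area = 331.25 mm²; the r=6 cylinder at (7, 2.5) gives a regular 12-gon of circumradius 6 (constant along its height) (area = (12/2)·6.000²·sin(360°/12) = 108.00 mm²); Merging all regions: the regions partially overlap — summed areas 439.25 mm² minus the doubly-counted overlap 81.39 mm² gives 357.86 mm² — area = 357.86 mm²; (rotated 20° about Z; rotation is an isometry so areas/perimeters/island counts are preserved). At z = 20.16: the cube is not intersected at this z (z outside [0, 20]); the cylinder at (7.5, 11.5) does not reach this height (z outside [0, 16]); Subtracting the remaining from the first: the first operand is absent here, so nothing remains; the r=6 cylinder at (7, 2.5) contributes a regular 12-gon of circumradius 6 (area = (12/2)·6.000²·sin(360°/12) = 108.00 mm²); Merging all regions: only the r=6 cylinder at (7, 2.5) is present, so the union is just that shape — area = 108.00 mm²; (rotated 20° about Z; rotation is an isometry so areas/perimeters/island counts are preserved). Checking containment: the cross-section at z = 20.16 is a subset of the cross-section at z = 19.6.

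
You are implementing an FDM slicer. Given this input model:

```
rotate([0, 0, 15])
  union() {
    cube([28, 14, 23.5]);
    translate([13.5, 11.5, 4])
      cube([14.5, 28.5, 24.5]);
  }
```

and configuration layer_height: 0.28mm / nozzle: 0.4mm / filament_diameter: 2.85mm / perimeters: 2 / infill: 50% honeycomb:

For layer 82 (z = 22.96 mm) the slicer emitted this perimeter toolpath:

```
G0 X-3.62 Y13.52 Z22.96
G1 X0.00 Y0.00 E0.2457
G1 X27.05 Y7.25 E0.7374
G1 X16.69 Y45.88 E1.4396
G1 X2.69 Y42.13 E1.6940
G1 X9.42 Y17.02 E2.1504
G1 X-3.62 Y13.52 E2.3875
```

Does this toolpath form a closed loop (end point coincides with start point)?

Start point (G0): (-3.62, 13.52). End point (last G1): the path returns to the start — closed.

yes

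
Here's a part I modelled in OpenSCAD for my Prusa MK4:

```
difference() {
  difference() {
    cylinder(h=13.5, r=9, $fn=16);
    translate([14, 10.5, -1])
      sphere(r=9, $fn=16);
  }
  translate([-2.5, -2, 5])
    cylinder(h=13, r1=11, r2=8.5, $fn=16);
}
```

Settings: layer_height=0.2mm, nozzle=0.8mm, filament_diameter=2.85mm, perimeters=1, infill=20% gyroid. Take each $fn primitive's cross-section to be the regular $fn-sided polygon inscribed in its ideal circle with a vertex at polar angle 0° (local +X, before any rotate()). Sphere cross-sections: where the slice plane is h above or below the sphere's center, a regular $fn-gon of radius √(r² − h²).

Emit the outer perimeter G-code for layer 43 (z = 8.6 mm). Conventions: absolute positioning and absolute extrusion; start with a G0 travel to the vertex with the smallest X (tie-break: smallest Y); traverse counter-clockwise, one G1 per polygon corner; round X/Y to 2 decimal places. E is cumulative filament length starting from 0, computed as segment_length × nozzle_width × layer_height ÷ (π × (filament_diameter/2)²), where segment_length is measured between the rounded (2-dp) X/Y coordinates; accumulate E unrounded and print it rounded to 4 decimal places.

G0 X-3.86 Y8.04 Z8.60
G1 X-2.50 Y8.31 E0.0348
G1 X1.44 Y7.52 E0.1356
G1 X4.79 Y5.29 E0.2365
G1 X7.02 Y1.94 E0.3374
G1 X7.81 Y-2.00 E0.4382
G1 X7.18 Y-5.14 E0.5185
G1 X8.31 Y-3.44 E0.5697
G1 X9.00 Y0.00 E0.6577
G1 X8.31 Y3.44 E0.7457
G1 X6.36 Y6.36 E0.8338
G1 X3.44 Y8.31 E0.9219
G1 X0.00 Y9.00 E1.0099
G1 X-3.44 Y8.31 E1.0978
G1 X-3.86 Y8.04 E1.1104

At z = 8.6 mm: the r=9 cylinder contributes a regular 16-gon of circumradius 9; the sphere at (14, 10.5) is absent (|z−center|=9.600 > r=9); Subtracting the remaining from the first: none of the subtracted shapes is present at this height, so the r=9 cylinder is unchanged — 1 connected region; the cone at (-2.5, -2) (r1=11→r2=8.5) has section circumradius 10.308 here — a regular 16-gon; After the difference (first − rest): starting from the result so far, the cone at (-2.5, -2) partially overlaps it — only the 220.78 mm² overlap (of its 325.28 mm²) is removed, clipping the outline — 1 connected region. The outline is a single polygon with 14 vertices. Extrusion per mm of travel: 0.8 × 0.2 / (π × 1.425²) = 0.025081. Accumulating E over each segment gives final E = 1.1104.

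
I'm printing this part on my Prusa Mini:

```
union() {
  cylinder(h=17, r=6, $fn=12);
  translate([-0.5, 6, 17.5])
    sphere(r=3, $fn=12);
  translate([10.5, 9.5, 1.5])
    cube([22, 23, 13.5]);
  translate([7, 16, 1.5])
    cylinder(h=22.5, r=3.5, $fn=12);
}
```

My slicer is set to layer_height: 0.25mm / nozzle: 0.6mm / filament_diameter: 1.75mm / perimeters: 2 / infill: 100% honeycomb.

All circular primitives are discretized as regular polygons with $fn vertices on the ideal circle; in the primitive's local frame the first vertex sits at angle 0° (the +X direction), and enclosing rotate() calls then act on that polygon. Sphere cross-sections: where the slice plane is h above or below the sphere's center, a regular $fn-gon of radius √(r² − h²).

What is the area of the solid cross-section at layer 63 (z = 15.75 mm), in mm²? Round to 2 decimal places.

At z = 15.75 mm: the cylinder: section is a regular 12-gon, circumradius r=6 (area = (12/2)·6.000²·sin(360°/12) = 108.00 mm²); the r=3 sphere at (-0.5, 6) slices to a regular 12-gon of circumradius 2.437 (√(r²−h²) with h=1.75 from center) (area = (12/2)·2.437²·sin(360°/12) = 17.81 mm²); the cube at (10.5, 9.5) does not reach this height (z outside [1.5, 15]); the r=3.5 cylinder at (7, 16) contributes a regular 12-gon of circumradius 3.5 (area = (12/2)·3.500²·sin(360°/12) = 36.75 mm²); Combining (union): the regions partially overlap — summed areas 162.56 mm² minus the doubly-counted overlap 7.36 mm² gives 155.20 mm² — area = 155.20 mm². Overall, the cross-section has 2 separate islands. Net area = 155.20 mm².

155.20 mm²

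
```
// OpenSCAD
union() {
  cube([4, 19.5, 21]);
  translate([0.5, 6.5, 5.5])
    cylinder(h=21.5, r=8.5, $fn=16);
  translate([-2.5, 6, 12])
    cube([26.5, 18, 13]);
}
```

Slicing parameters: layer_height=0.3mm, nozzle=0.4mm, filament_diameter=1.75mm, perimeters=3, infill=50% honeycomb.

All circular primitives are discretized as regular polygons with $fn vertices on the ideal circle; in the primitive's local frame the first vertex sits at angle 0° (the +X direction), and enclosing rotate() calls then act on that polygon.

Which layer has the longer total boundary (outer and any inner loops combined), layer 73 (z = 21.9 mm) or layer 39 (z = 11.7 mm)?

Layer 73 (z = 21.9): the cube does not reach this height (z outside [0, 21]); the r=8.5 cylinder at (0.5, 6.5) contributes a regular 16-gon of circumradius 8.5 (perimeter = 2·16·8.500·sin(180°/16) = 53.06 mm); the cube at (-2.5, 6) (footprint 26.5×18) is included at this height (perimeter 89.00 mm); Combining (union): the regions partially overlap (shared area 85.63 mm²), so the edge portions inside another operand are dropped and the merged outline is re-measured after clipping — boundary = 105.43 mm. So its perimeter = 105.43 mm. Layer 39 (z = 11.7): the 4×19.5 cube contributes its full rectangle (perimeter 47.00 mm); the cylinder at (0.5, 6.5): section is a regular 16-gon, circumradius r=8.5 (perimeter = 2·16·8.500·sin(180°/16) = 53.06 mm); the cube at (-2.5, 6) is not intersected at this z (z outside [12, 25]); Combining (union): the regions partially overlap (shared area 58.74 mm²), so the edge portions inside another operand are dropped and the merged outline is re-measured after clipping — boundary = 62.85 mm. So its perimeter = 62.85 mm. Layer 73 is larger (105.43 vs 62.85 mm).

layer 73 (z = 21.9 mm)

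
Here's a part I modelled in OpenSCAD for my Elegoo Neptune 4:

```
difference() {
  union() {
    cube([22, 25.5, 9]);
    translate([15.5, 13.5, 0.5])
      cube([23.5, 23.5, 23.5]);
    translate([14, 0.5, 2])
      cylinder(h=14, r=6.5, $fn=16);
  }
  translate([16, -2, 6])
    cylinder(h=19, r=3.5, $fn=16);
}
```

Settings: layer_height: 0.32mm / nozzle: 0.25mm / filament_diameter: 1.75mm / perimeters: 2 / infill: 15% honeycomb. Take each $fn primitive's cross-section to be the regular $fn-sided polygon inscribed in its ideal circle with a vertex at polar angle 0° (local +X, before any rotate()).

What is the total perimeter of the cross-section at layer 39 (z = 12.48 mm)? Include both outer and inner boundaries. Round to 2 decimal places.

149.24 mm

At z = 12.48 mm: the cube is absent (z outside [0, 9]); the 23.5×23.5 cube at (15.5, 13.5) contributes its full rectangle (perimeter 94.00 mm); the r=6.5 cylinder at (14, 0.5) gives a regular 16-gon of circumradius 6.5 (constant along its height) (perimeter = 2·16·6.500·sin(180°/16) = 40.58 mm); Combining (union): the 2 present regions are separate (no shared area or edge), so areas and boundary lengths simply add and each stays a separate island — boundary = 134.58 mm; the r=3.5 cylinder at (16, -2) contributes a regular 16-gon of circumradius 3.5 (perimeter = 2·16·3.500·sin(180°/16) = 21.85 mm); Taking the first minus the rest: starting from the result so far, the r=3.5 cylinder at (16, -2) partially overlaps it — only the 36.91 mm² overlap (of its 37.50 mm²) is removed, clipping the outline — boundary = 149.24 mm. Overall, the cross-section has 2 separate islands. Total boundary length (outer) = 149.24 mm.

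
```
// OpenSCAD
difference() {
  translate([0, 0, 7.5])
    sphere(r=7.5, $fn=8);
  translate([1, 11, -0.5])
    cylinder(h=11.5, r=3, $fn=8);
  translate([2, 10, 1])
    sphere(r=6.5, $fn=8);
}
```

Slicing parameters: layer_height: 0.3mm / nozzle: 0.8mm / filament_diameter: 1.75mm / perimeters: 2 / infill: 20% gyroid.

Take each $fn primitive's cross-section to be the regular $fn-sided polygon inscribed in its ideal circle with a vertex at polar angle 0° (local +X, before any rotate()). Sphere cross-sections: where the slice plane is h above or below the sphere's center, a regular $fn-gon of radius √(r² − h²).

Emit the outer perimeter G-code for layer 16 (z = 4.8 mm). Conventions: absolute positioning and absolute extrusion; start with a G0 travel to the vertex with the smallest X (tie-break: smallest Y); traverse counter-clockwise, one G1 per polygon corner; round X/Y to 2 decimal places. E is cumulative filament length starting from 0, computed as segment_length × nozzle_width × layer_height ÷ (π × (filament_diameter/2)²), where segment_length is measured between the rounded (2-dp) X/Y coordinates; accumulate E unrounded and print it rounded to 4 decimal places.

At z = 4.8 mm: the r=7.5 sphere contributes a regular 8-gon of circumradius √(7.5²−2.7²) = 6.997; the cylinder at (1, 11): section is a regular 8-gon, circumradius r=3; the r=6.5 sphere at (2, 10) contributes a regular 8-gon of circumradius √(6.5²−3.8²) = 5.274; Taking the first minus the rest: starting from the r=7.5 sphere, the r=3 cylinder at (1, 11) misses the remaining region (no effect); the r=6.5 sphere at (2, 10) partially overlaps it — only the 5.40 mm² overlap (of its 78.66 mm²) is removed, clipping the outline — 1 connected region. The outline is a single polygon with 11 vertices. Extrusion per mm of travel: 0.8 × 0.3 / (π × 0.875²) = 0.099780. Accumulating E over each segment gives final E = 4.2774.

G0 X-7.00 Y0.00 Z4.80
G1 X-4.95 Y-4.95 E0.5346
G1 X0.00 Y-7.00 E1.0692
G1 X4.95 Y-4.95 E1.6038
G1 X7.00 Y0.00 E2.1384
G1 X4.95 Y4.95 E2.6730
G1 X3.74 Y5.45 E2.8036
G1 X2.00 Y4.73 E2.9915
G1 X-1.73 Y6.27 E3.3942
G1 X-1.73 Y6.28 E3.3952
G1 X-4.95 Y4.95 E3.7428
G1 X-7.00 Y0.00 E4.2774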